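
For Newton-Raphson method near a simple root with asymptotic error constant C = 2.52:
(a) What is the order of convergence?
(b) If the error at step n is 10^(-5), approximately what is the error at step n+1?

(a) Newton-Raphson has quadratic (order 2) convergence near simple roots.
    This means |e_{n+1}| ≈ C|e_n|².

(b) With |e_n| = 10^(-5) and C = 2.52:
    |e_{n+1}| ≈ 2.52 × (10^(-5))² = 2.52 × 10^(-10)

(a) 2 (quadratic); (b) |e_{n+1}| ≈ 2.520e-10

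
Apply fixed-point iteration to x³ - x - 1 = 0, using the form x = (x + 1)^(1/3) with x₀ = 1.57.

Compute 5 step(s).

Equation: x³ - x - 1 = 0
Fixed-point form: x = (x + 1)^(1/3)
x₀ = 1.57

x_1 = g(1.570000) = 1.369760
x_2 = g(1.369760) = 1.333219
x_3 = g(1.333219) = 1.326331
x_4 = g(1.326331) = 1.325024
x_5 = g(1.325024) = 1.324776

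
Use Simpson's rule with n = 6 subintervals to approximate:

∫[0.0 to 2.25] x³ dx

f(x) = x³
a = 0.0, b = 2.25, n = 6
h = (b - a)/n = 0.375000

Simpson's rule: (h/3)[f(x₀) + 4f(x₁) + 2f(x₂) + ... + f(xₙ)]

x_0 = 0.0000, f(x_0) = 0.000000, coefficient = 1
x_1 = 0.3750, f(x_1) = 0.052734, coefficient = 4
x_2 = 0.7500, f(x_2) = 0.421875, coefficient = 2
x_3 = 1.1250, f(x_3) = 1.423828, coefficient = 4
x_4 = 1.5000, f(x_4) = 3.375000, coefficient = 2
x_5 = 1.8750, f(x_5) = 6.591797, coefficient = 4
x_6 = 2.2500, f(x_6) = 11.390625, coefficient = 1

I ≈ (0.375000/3) × 51.257812 = 6.407227
Exact value: 6.407227
Error: 0.000000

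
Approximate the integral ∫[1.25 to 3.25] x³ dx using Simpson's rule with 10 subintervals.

f(x) = x³
a = 1.25, b = 3.25, n = 10
h = (b - a)/n = 0.200000

Simpson's rule: (h/3)[f(x₀) + 4f(x₁) + 2f(x₂) + ... + f(xₙ)]

x_0 = 1.2500, f(x_0) = 1.953125, coefficient = 1
x_1 = 1.4500, f(x_1) = 3.048625, coefficient = 4
x_2 = 1.6500, f(x_2) = 4.492125, coefficient = 2
x_3 = 1.8500, f(x_3) = 6.331625, coefficient = 4
x_4 = 2.0500, f(x_4) = 8.615125, coefficient = 2
x_5 = 2.2500, f(x_5) = 11.390625, coefficient = 4
x_6 = 2.4500, f(x_6) = 14.706125, coefficient = 2
x_7 = 2.6500, f(x_7) = 18.609625, coefficient = 4
x_8 = 2.8500, f(x_8) = 23.149125, coefficient = 2
x_9 = 3.0500, f(x_9) = 28.372625, coefficient = 4
x_10 = 3.2500, f(x_10) = 34.328125, coefficient = 1

I ≈ (0.200000/3) × 409.218750 = 27.281250
Exact value: 27.281250
Error: 0.000000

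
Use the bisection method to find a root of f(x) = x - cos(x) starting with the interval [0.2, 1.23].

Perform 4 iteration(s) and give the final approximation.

f(x) = x - cos(x)
Initial interval: [0.2, 1.23]

Iteration 1:
  c_1 = (0.200000 + 1.230000)/2 = 0.715000
  f(c_1) = f(0.715000) = -0.040093
  f(a) × f(c) ≥ 0, new interval: [0.715000, 1.230000]
Iteration 2:
  c_2 = (0.715000 + 1.230000)/2 = 0.972500
  f(c_2) = f(0.972500) = 0.409264
  f(a) × f(c) < 0, new interval: [0.715000, 0.972500]
Iteration 3:
  c_3 = (0.715000 + 0.972500)/2 = 0.843750
  f(c_3) = f(0.843750) = 0.179084
  f(a) × f(c) < 0, new interval: [0.715000, 0.843750]
Iteration 4:
  c_4 = (0.715000 + 0.843750)/2 = 0.779375
  f(c_4) = f(0.779375) = 0.068022
  f(a) × f(c) < 0, new interval: [0.715000, 0.779375]

After 4 iteration(s), the approximation is c_4 = 0.779375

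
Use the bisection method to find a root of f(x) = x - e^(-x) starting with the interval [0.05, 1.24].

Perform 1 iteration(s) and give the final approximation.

f(x) = x - e^(-x)
Initial interval: [0.05, 1.24]

Iteration 1:
  c_1 = (0.050000 + 1.240000)/2 = 0.645000
  f(c_1) = f(0.645000) = 0.120337
  f(a) × f(c) < 0, new interval: [0.050000, 0.645000]

After 1 iteration(s), the approximation is c_1 = 0.645000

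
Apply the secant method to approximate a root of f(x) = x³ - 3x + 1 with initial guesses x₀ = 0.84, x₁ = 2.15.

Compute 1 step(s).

f(x) = x³ - 3x + 1
x₀ = 0.84, x₁ = 2.15

Secant formula: x_{n+1} = x_n - f(x_n)(x_n - x_{n-1})/(f(x_n) - f(x_{n-1}))

Iteration 1:
  f(0.840000) = -0.927296
  f(2.150000) = 4.488375
  x_2 = 2.150000 - 4.488375×(2.150000 - 0.840000)/(4.488375 - (-0.927296))
       = 1.064304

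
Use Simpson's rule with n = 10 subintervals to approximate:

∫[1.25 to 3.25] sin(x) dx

f(x) = sin(x)
a = 1.25, b = 3.25, n = 10
h = (b - a)/n = 0.200000

Simpson's rule: (h/3)[f(x₀) + 4f(x₁) + 2f(x₂) + ... + f(xₙ)]

x_0 = 1.2500, f(x_0) = 0.948985, coefficient = 1
x_1 = 1.4500, f(x_1) = 0.992713, coefficient = 4
x_2 = 1.6500, f(x_2) = 0.996865, coefficient = 2
x_3 = 1.8500, f(x_3) = 0.961275, coefficient = 4
x_4 = 2.0500, f(x_4) = 0.887362, coefficient = 2
x_5 = 2.2500, f(x_5) = 0.778073, coefficient = 4
x_6 = 2.4500, f(x_6) = 0.637765, coefficient = 2
x_7 = 2.6500, f(x_7) = 0.472031, coefficient = 4
x_8 = 2.8500, f(x_8) = 0.287478, coefficient = 2
x_9 = 3.0500, f(x_9) = 0.091465, coefficient = 4
x_10 = 3.2500, f(x_10) = -0.108195, coefficient = 1

I ≈ (0.200000/3) × 19.641956 = 1.309464
Exact value: 1.309452
Error: 0.000012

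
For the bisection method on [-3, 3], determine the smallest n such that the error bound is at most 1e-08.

We need (b-a)/2^n ≤ 1e-08
(3 - (-3))/2^n ≤ 1e-08
6/2^n ≤ 1e-08
2^n ≥ 600000000
n ≥ log₂(600000000) = 29.16
n ≥ 30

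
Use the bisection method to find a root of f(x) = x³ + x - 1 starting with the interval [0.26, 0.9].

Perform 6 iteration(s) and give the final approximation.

f(x) = x³ + x - 1
Initial interval: [0.26, 0.9]

Iteration 1:
  c_1 = (0.260000 + 0.900000)/2 = 0.580000
  f(c_1) = f(0.580000) = -0.224888
  f(a) × f(c) ≥ 0, new interval: [0.580000, 0.900000]
Iteration 2:
  c_2 = (0.580000 + 0.900000)/2 = 0.740000
  f(c_2) = f(0.740000) = 0.145224
  f(a) × f(c) < 0, new interval: [0.580000, 0.740000]
Iteration 3:
  c_3 = (0.580000 + 0.740000)/2 = 0.660000
  f(c_3) = f(0.660000) = -0.052504
  f(a) × f(c) ≥ 0, new interval: [0.660000, 0.740000]
Iteration 4:
  c_4 = (0.660000 + 0.740000)/2 = 0.700000
  f(c_4) = f(0.700000) = 0.043000
  f(a) × f(c) < 0, new interval: [0.660000, 0.700000]
Iteration 5:
  c_5 = (0.660000 + 0.700000)/2 = 0.680000
  f(c_5) = f(0.680000) = -0.005568
  f(a) × f(c) ≥ 0, new interval: [0.680000, 0.700000]
Iteration 6:
  c_6 = (0.680000 + 0.700000)/2 = 0.690000
  f(c_6) = f(0.690000) = 0.018509
  f(a) × f(c) < 0, new interval: [0.680000, 0.690000]

After 6 iteration(s), the approximation is c_6 = 0.690000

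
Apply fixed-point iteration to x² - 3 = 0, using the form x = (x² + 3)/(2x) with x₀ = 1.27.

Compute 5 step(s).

Equation: x² - 3 = 0
Fixed-point form: x = (x² + 3)/(2x)
x₀ = 1.27

x_1 = g(1.270000) = 1.816102
x_2 = g(1.816102) = 1.733996
x_3 = g(1.733996) = 1.732052
x_4 = g(1.732052) = 1.732051
x_5 = g(1.732051) = 1.732051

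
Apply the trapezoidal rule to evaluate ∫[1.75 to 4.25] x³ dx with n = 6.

f(x) = x³
a = 1.75, b = 4.25, n = 6
h = (b - a)/n = 0.416667

Trapezoidal rule: (h/2)[f(x₀) + 2f(x₁) + 2f(x₂) + ... + f(xₙ)]

x_0 = 1.7500, f(x_0) = 5.359375, coefficient = 1
x_1 = 2.1667, f(x_1) = 10.171296, coefficient = 2
x_2 = 2.5833, f(x_2) = 17.240162, coefficient = 2
x_3 = 3.0000, f(x_3) = 27.000000, coefficient = 2
x_4 = 3.4167, f(x_4) = 39.884838, coefficient = 2
x_5 = 3.8333, f(x_5) = 56.328704, coefficient = 2
x_6 = 4.2500, f(x_6) = 76.765625, coefficient = 1

I ≈ (0.416667/2) × 383.375000 = 79.869792
Exact value: 79.218750
Error: 0.651042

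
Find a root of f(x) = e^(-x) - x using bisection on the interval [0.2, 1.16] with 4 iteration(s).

f(x) = e^(-x) - x
Initial interval: [0.2, 1.16]

Iteration 1:
  c_1 = (0.200000 + 1.160000)/2 = 0.680000
  f(c_1) = f(0.680000) = -0.173383
  f(a) × f(c) < 0, new interval: [0.200000, 0.680000]
Iteration 2:
  c_2 = (0.200000 + 0.680000)/2 = 0.440000
  f(c_2) = f(0.440000) = 0.204036
  f(a) × f(c) ≥ 0, new interval: [0.440000, 0.680000]
Iteration 3:
  c_3 = (0.440000 + 0.680000)/2 = 0.560000
  f(c_3) = f(0.560000) = 0.011209
  f(a) × f(c) ≥ 0, new interval: [0.560000, 0.680000]
Iteration 4:
  c_4 = (0.560000 + 0.680000)/2 = 0.620000
  f(c_4) = f(0.620000) = -0.082056
  f(a) × f(c) < 0, new interval: [0.560000, 0.620000]

After 4 iteration(s), the approximation is c_4 = 0.620000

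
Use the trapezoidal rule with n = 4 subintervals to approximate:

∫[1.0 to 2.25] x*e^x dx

f(x) = x*e^x
a = 1.0, b = 2.25, n = 4
h = (b - a)/n = 0.312500

Trapezoidal rule: (h/2)[f(x₀) + 2f(x₁) + 2f(x₂) + ... + f(xₙ)]

x_0 = 1.0000, f(x_0) = 2.718282, coefficient = 1
x_1 = 1.3125, f(x_1) = 4.876529, coefficient = 2
x_2 = 1.6250, f(x_2) = 8.252431, coefficient = 2
x_3 = 1.9375, f(x_3) = 13.448916, coefficient = 2
x_4 = 2.2500, f(x_4) = 21.347406, coefficient = 1

I ≈ (0.312500/2) × 77.221439 = 12.065850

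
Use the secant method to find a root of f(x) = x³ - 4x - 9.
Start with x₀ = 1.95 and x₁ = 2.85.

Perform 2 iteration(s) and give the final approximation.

f(x) = x³ - 4x - 9
x₀ = 1.95, x₁ = 2.85

Secant formula: x_{n+1} = x_n - f(x_n)(x_n - x_{n-1})/(f(x_n) - f(x_{n-1}))

Iteration 1:
  f(1.950000) = -9.385125
  f(2.850000) = 2.749125
  x_2 = 2.850000 - 2.749125×(2.850000 - 1.950000)/(2.749125 - (-9.385125))
       = 2.646097
Iteration 2:
  f(2.850000) = 2.749125
  f(2.646097) = -1.056872
  x_3 = 2.646097 - (-1.056872)×(2.646097 - 2.850000)/(-1.056872 - 2.749125)
       = 2.702718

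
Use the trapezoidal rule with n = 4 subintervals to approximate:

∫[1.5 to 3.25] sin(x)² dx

f(x) = sin(x)²
a = 1.5, b = 3.25, n = 4
h = (b - a)/n = 0.437500

Trapezoidal rule: (h/2)[f(x₀) + 2f(x₁) + 2f(x₂) + ... + f(xₙ)]

x_0 = 1.5000, f(x_0) = 0.994996, coefficient = 1
x_1 = 1.9375, f(x_1) = 0.871449, coefficient = 2
x_2 = 2.3750, f(x_2) = 0.481199, coefficient = 2
x_3 = 2.8125, f(x_3) = 0.104448, coefficient = 2
x_4 = 3.2500, f(x_4) = 0.011706, coefficient = 1

I ≈ (0.437500/2) × 3.920895 = 0.857696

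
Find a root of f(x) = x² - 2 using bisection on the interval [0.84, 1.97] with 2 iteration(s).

f(x) = x² - 2
Initial interval: [0.84, 1.97]

Iteration 1:
  c_1 = (0.840000 + 1.970000)/2 = 1.405000
  f(c_1) = f(1.405000) = -0.025975
  f(a) × f(c) ≥ 0, new interval: [1.405000, 1.970000]
Iteration 2:
  c_2 = (1.405000 + 1.970000)/2 = 1.687500
  f(c_2) = f(1.687500) = 0.847656
  f(a) × f(c) < 0, new interval: [1.405000, 1.687500]

After 2 iteration(s), the approximation is c_2 = 1.687500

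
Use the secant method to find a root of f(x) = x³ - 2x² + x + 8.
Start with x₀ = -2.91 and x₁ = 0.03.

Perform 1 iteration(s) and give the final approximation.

f(x) = x³ - 2x² + x + 8
x₀ = -2.91, x₁ = 0.03

Secant formula: x_{n+1} = x_n - f(x_n)(x_n - x_{n-1})/(f(x_n) - f(x_{n-1}))

Iteration 1:
  f(-2.910000) = -36.488371
  f(0.030000) = 8.028227
  x_2 = 0.030000 - 8.028227×(0.030000 - (-2.910000))/(8.028227 - (-36.488371))
       = -0.500206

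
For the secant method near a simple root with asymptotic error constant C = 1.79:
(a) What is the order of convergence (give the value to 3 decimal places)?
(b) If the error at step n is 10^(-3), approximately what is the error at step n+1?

(a) Secant method has superlinear convergence with order φ = (1+√5)/2 ≈ 1.618.
    This means |e_{n+1}| ≈ C|e_n|^1.618.

(b) With |e_n| = 10^(-3) and C = 1.79:
    |e_{n+1}| ≈ 1.79 × (10^(-3))^1.618 = 1.79 × 10^(-4.85)

(a) ≈ 1.618 (golden ratio); (b) |e_{n+1}| ≈ 2.505e-05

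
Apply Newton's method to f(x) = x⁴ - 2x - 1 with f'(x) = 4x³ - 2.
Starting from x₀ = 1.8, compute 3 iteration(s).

f(x) = x⁴ - 2x - 1
f'(x) = 4x³ - 2
x₀ = 1.8

Newton-Raphson formula: x_{n+1} = x_n - f(x_n)/f'(x_n)

Iteration 1:
  f(1.800000) = 5.897600
  f'(1.800000) = 21.328000
  x_1 = 1.800000 - 5.897600/21.328000 = 1.523481
Iteration 2:
  f(1.523481) = 1.340051
  f'(1.523481) = 12.143960
  x_2 = 1.523481 - 1.340051/12.143960 = 1.413134
Iteration 3:
  f(1.413134) = 0.161530
  f'(1.413134) = 9.287812
  x_3 = 1.413134 - 0.161530/9.287812 = 1.395742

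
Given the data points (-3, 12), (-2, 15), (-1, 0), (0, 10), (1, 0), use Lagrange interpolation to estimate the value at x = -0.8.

Lagrange interpolation formula:
P(x) = Σ yᵢ × Lᵢ(x)
where Lᵢ(x) = Π_{j≠i} (x - xⱼ)/(xᵢ - xⱼ)

L_0(-0.8) = (-0.8 - (-2))/(-3 - (-2)) × (-0.8 - (-1))/(-3 - (-1)) × (-0.8 - 0)/(-3 - 0) × (-0.8 - 1)/(-3 - 1) = 0.014400
L_1(-0.8) = (-0.8 - (-3))/(-2 - (-3)) × (-0.8 - (-1))/(-2 - (-1)) × (-0.8 - 0)/(-2 - 0) × (-0.8 - 1)/(-2 - 1) = -0.105600
L_2(-0.8) = (-0.8 - (-3))/(-1 - (-3)) × (-0.8 - (-2))/(-1 - (-2)) × (-0.8 - 0)/(-1 - 0) × (-0.8 - 1)/(-1 - 1) = 0.950400
L_3(-0.8) = (-0.8 - (-3))/(0 - (-3)) × (-0.8 - (-2))/(0 - (-2)) × (-0.8 - (-1))/(0 - (-1)) × (-0.8 - 1)/(0 - 1) = 0.158400
L_4(-0.8) = (-0.8 - (-3))/(1 - (-3)) × (-0.8 - (-2))/(1 - (-2)) × (-0.8 - (-1))/(1 - (-1)) × (-0.8 - 0)/(1 - 0) = -0.017600

P(-0.8) = 12×L_0(-0.8) + 15×L_1(-0.8) + 0×L_2(-0.8) + 10×L_3(-0.8) + 0×L_4(-0.8)
P(-0.8) = 0.172800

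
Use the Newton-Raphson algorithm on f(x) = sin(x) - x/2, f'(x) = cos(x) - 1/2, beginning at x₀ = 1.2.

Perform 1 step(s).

f(x) = sin(x) - x/2
f'(x) = cos(x) - 1/2
x₀ = 1.2

Newton-Raphson formula: x_{n+1} = x_n - f(x_n)/f'(x_n)

Iteration 1:
  f(1.200000) = 0.332039
  f'(1.200000) = -0.137642
  x_1 = 1.200000 - 0.332039/(-0.137642) = 3.612334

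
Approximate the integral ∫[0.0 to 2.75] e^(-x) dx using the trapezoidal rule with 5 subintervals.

f(x) = e^(-x)
a = 0.0, b = 2.75, n = 5
h = (b - a)/n = 0.550000

Trapezoidal rule: (h/2)[f(x₀) + 2f(x₁) + 2f(x₂) + ... + f(xₙ)]

x_0 = 0.0000, f(x_0) = 1.000000, coefficient = 1
x_1 = 0.5500, f(x_1) = 0.576950, coefficient = 2
x_2 = 1.1000, f(x_2) = 0.332871, coefficient = 2
x_3 = 1.6500, f(x_3) = 0.192050, coefficient = 2
x_4 = 2.2000, f(x_4) = 0.110803, coefficient = 2
x_5 = 2.7500, f(x_5) = 0.063928, coefficient = 1

I ≈ (0.550000/2) × 3.489276 = 0.959551
Exact value: 0.936072
Error: 0.023479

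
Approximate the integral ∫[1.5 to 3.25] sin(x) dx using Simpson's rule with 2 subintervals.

f(x) = sin(x)
a = 1.5, b = 3.25, n = 2
h = (b - a)/n = 0.875000

Simpson's rule: (h/3)[f(x₀) + 4f(x₁) + 2f(x₂) + ... + f(xₙ)]

x_0 = 1.5000, f(x_0) = 0.997495, coefficient = 1
x_1 = 2.3750, f(x_1) = 0.693685, coefficient = 4
x_2 = 3.2500, f(x_2) = -0.108195, coefficient = 1

I ≈ (0.875000/3) × 3.664040 = 1.068678
Exact value: 1.064867
Error: 0.003811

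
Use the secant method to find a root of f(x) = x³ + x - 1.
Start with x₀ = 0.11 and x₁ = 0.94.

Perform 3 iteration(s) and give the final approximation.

f(x) = x³ + x - 1
x₀ = 0.11, x₁ = 0.94

Secant formula: x_{n+1} = x_n - f(x_n)(x_n - x_{n-1})/(f(x_n) - f(x_{n-1}))

Iteration 1:
  f(0.110000) = -0.888669
  f(0.940000) = 0.770584
  x_2 = 0.940000 - 0.770584×(0.940000 - 0.110000)/(0.770584 - (-0.888669))
       = 0.554535
Iteration 2:
  f(0.940000) = 0.770584
  f(0.554535) = -0.274941
  x_3 = 0.554535 - (-0.274941)×(0.554535 - 0.940000)/(-0.274941 - 0.770584)
       = 0.655900
Iteration 3:
  f(0.554535) = -0.274941
  f(0.655900) = -0.061928
  x_4 = 0.655900 - (-0.061928)×(0.655900 - 0.554535)/(-0.061928 - (-0.274941))
       = 0.685370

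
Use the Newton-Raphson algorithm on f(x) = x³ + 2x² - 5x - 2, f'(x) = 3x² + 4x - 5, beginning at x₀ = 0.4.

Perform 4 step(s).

f(x) = x³ + 2x² - 5x - 2
f'(x) = 3x² + 4x - 5
x₀ = 0.4

Newton-Raphson formula: x_{n+1} = x_n - f(x_n)/f'(x_n)

Iteration 1:
  f(0.400000) = -3.616000
  f'(0.400000) = -2.920000
  x_1 = 0.400000 - (-3.616000)/(-2.920000) = -0.838356
Iteration 2:
  f(-0.838356) = 3.008232
  f'(-0.838356) = -6.244901
  x_2 = -0.838356 - 3.008232/(-6.244901) = -0.356646
Iteration 3:
  f(-0.356646) = -0.007741
  f'(-0.356646) = -6.044995
  x_3 = -0.356646 - (-0.007741)/(-6.044995) = -0.357927
Iteration 4:
  f(-0.357927) = 0.000002
  f'(-0.357927) = -6.047372
  x_4 = -0.357927 - 0.000002/(-6.047372) = -0.357926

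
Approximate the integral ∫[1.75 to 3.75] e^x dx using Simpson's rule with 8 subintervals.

f(x) = e^x
a = 1.75, b = 3.75, n = 8
h = (b - a)/n = 0.250000

Simpson's rule: (h/3)[f(x₀) + 4f(x₁) + 2f(x₂) + ... + f(xₙ)]

x_0 = 1.7500, f(x_0) = 5.754603, coefficient = 1
x_1 = 2.0000, f(x_1) = 7.389056, coefficient = 4
x_2 = 2.2500, f(x_2) = 9.487736, coefficient = 2
x_3 = 2.5000, f(x_3) = 12.182494, coefficient = 4
x_4 = 2.7500, f(x_4) = 15.642632, coefficient = 2
x_5 = 3.0000, f(x_5) = 20.085537, coefficient = 4
x_6 = 3.2500, f(x_6) = 25.790340, coefficient = 2
x_7 = 3.5000, f(x_7) = 33.115452, coefficient = 4
x_8 = 3.7500, f(x_8) = 42.521082, coefficient = 1

I ≈ (0.250000/3) × 441.207256 = 36.767271
Exact value: 36.766479
Error: 0.000792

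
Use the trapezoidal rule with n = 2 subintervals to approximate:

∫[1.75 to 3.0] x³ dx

f(x) = x³
a = 1.75, b = 3.0, n = 2
h = (b - a)/n = 0.625000

Trapezoidal rule: (h/2)[f(x₀) + 2f(x₁) + 2f(x₂) + ... + f(xₙ)]

x_0 = 1.7500, f(x_0) = 5.359375, coefficient = 1
x_1 = 2.3750, f(x_1) = 13.396484, coefficient = 2
x_2 = 3.0000, f(x_2) = 27.000000, coefficient = 1

I ≈ (0.625000/2) × 59.152344 = 18.485107
Exact value: 17.905273
Error: 0.579834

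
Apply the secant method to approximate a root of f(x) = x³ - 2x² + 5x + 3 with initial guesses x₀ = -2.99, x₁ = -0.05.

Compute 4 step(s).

f(x) = x³ - 2x² + 5x + 3
x₀ = -2.99, x₁ = -0.05

Secant formula: x_{n+1} = x_n - f(x_n)(x_n - x_{n-1})/(f(x_n) - f(x_{n-1}))

Iteration 1:
  f(-2.990000) = -56.561099
  f(-0.050000) = 2.744875
  x_2 = -0.050000 - 2.744875×(-0.050000 - (-2.990000))/(2.744875 - (-56.561099))
       = -0.186073
Iteration 2:
  f(-0.050000) = 2.744875
  f(-0.186073) = 1.993947
  x_3 = -0.186073 - 1.993947×(-0.186073 - (-0.050000))/(1.993947 - 2.744875)
       = -0.547389
Iteration 3:
  f(-0.186073) = 1.993947
  f(-0.547389) = -0.500228
  x_4 = -0.547389 - (-0.500228)×(-0.547389 - (-0.186073))/(-0.500228 - 1.993947)
       = -0.474924
Iteration 4:
  f(-0.547389) = -0.500228
  f(-0.474924) = 0.067156
  x_5 = -0.474924 - 0.067156×(-0.474924 - (-0.547389))/(0.067156 - (-0.500228))
       = -0.483501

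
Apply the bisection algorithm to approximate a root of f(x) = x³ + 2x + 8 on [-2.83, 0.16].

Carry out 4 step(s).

f(x) = x³ + 2x + 8
Initial interval: [-2.83, 0.16]

Iteration 1:
  c_1 = (-2.830000 + 0.160000)/2 = -1.335000
  f(c_1) = f(-1.335000) = 2.950730
  f(a) × f(c) < 0, new interval: [-2.830000, -1.335000]
Iteration 2:
  c_2 = (-2.830000 + (-1.335000))/2 = -2.082500
  f(c_2) = f(-2.082500) = -5.196399
  f(a) × f(c) ≥ 0, new interval: [-2.082500, -1.335000]
Iteration 3:
  c_3 = (-2.082500 + (-1.335000))/2 = -1.708750
  f(c_3) = f(-1.708750) = -0.406754
  f(a) × f(c) ≥ 0, new interval: [-1.708750, -1.335000]
Iteration 4:
  c_4 = (-1.708750 + (-1.335000))/2 = -1.521875
  f(c_4) = f(-1.521875) = 1.431430
  f(a) × f(c) < 0, new interval: [-1.708750, -1.521875]

After 4 iteration(s), the approximation is c_4 = -1.521875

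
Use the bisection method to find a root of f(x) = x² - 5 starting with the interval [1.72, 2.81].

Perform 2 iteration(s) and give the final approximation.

f(x) = x² - 5
Initial interval: [1.72, 2.81]

Iteration 1:
  c_1 = (1.720000 + 2.810000)/2 = 2.265000
  f(c_1) = f(2.265000) = 0.130225
  f(a) × f(c) < 0, new interval: [1.720000, 2.265000]
Iteration 2:
  c_2 = (1.720000 + 2.265000)/2 = 1.992500
  f(c_2) = f(1.992500) = -1.029944
  f(a) × f(c) ≥ 0, new interval: [1.992500, 2.265000]

After 2 iteration(s), the approximation is c_2 = 1.992500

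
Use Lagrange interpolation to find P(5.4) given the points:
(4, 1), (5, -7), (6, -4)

Lagrange interpolation formula:
P(x) = Σ yᵢ × Lᵢ(x)
where Lᵢ(x) = Π_{j≠i} (x - xⱼ)/(xᵢ - xⱼ)

L_0(5.4) = (5.4 - 5)/(4 - 5) × (5.4 - 6)/(4 - 6) = -0.120000
L_1(5.4) = (5.4 - 4)/(5 - 4) × (5.4 - 6)/(5 - 6) = 0.840000
L_2(5.4) = (5.4 - 4)/(6 - 4) × (5.4 - 5)/(6 - 5) = 0.280000

P(5.4) = 1×L_0(5.4) + (-7)×L_1(5.4) + (-4)×L_2(5.4)
P(5.4) = -7.120000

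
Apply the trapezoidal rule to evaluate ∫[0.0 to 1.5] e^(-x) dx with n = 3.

f(x) = e^(-x)
a = 0.0, b = 1.5, n = 3
h = (b - a)/n = 0.500000

Trapezoidal rule: (h/2)[f(x₀) + 2f(x₁) + 2f(x₂) + ... + f(xₙ)]

x_0 = 0.0000, f(x_0) = 1.000000, coefficient = 1
x_1 = 0.5000, f(x_1) = 0.606531, coefficient = 2
x_2 = 1.0000, f(x_2) = 0.367879, coefficient = 2
x_3 = 1.5000, f(x_3) = 0.223130, coefficient = 1

I ≈ (0.500000/2) × 3.171950 = 0.792988
Exact value: 0.776870
Error: 0.016118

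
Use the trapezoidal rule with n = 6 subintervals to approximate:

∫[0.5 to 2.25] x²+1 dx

f(x) = x²+1
a = 0.5, b = 2.25, n = 6
h = (b - a)/n = 0.291667

Trapezoidal rule: (h/2)[f(x₀) + 2f(x₁) + 2f(x₂) + ... + f(xₙ)]

x_0 = 0.5000, f(x_0) = 1.250000, coefficient = 1
x_1 = 0.7917, f(x_1) = 1.626736, coefficient = 2
x_2 = 1.0833, f(x_2) = 2.173611, coefficient = 2
x_3 = 1.3750, f(x_3) = 2.890625, coefficient = 2
x_4 = 1.6667, f(x_4) = 3.777778, coefficient = 2
x_5 = 1.9583, f(x_5) = 4.835069, coefficient = 2
x_6 = 2.2500, f(x_6) = 6.062500, coefficient = 1

I ≈ (0.291667/2) × 37.920139 = 5.530020
Exact value: 5.505208
Error: 0.024812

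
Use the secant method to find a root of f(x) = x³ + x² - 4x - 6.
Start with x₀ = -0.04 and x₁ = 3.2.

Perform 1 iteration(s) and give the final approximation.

f(x) = x³ + x² - 4x - 6
x₀ = -0.04, x₁ = 3.2

Secant formula: x_{n+1} = x_n - f(x_n)(x_n - x_{n-1})/(f(x_n) - f(x_{n-1}))

Iteration 1:
  f(-0.040000) = -5.838464
  f(3.200000) = 24.208000
  x_2 = 3.200000 - 24.208000×(3.200000 - (-0.040000))/(24.208000 - (-5.838464))
       = 0.589579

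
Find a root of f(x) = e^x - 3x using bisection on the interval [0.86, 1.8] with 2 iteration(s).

f(x) = e^x - 3x
Initial interval: [0.86, 1.8]

Iteration 1:
  c_1 = (0.860000 + 1.800000)/2 = 1.330000
  f(c_1) = f(1.330000) = -0.208957
  f(a) × f(c) ≥ 0, new interval: [1.330000, 1.800000]
Iteration 2:
  c_2 = (1.330000 + 1.800000)/2 = 1.565000
  f(c_2) = f(1.565000) = 0.087675
  f(a) × f(c) < 0, new interval: [1.330000, 1.565000]

After 2 iteration(s), the approximation is c_2 = 1.565000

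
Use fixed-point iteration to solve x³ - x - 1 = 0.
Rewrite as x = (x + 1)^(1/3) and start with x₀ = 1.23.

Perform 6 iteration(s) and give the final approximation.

Equation: x³ - x - 1 = 0
Fixed-point form: x = (x + 1)^(1/3)
x₀ = 1.23

x_1 = g(1.230000) = 1.306477
x_2 = g(1.306477) = 1.321244
x_3 = g(1.321244) = 1.324058
x_4 = g(1.324058) = 1.324593
x_5 = g(1.324593) = 1.324694
x_6 = g(1.324694) = 1.324713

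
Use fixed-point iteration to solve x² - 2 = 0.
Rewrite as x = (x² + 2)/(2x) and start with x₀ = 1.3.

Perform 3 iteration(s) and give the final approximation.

Equation: x² - 2 = 0
Fixed-point form: x = (x² + 2)/(2x)
x₀ = 1.3

x_1 = g(1.300000) = 1.419231
x_2 = g(1.419231) = 1.414222
x_3 = g(1.414222) = 1.414214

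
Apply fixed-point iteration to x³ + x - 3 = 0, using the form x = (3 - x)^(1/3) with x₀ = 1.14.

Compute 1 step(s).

Equation: x³ + x - 3 = 0
Fixed-point form: x = (3 - x)^(1/3)
x₀ = 1.14

x_1 = g(1.140000) = 1.229809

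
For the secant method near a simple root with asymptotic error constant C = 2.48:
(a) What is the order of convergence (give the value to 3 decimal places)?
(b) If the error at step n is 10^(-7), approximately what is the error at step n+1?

(a) Secant method has superlinear convergence with order φ = (1+√5)/2 ≈ 1.618.
    This means |e_{n+1}| ≈ C|e_n|^1.618.

(b) With |e_n| = 10^(-7) and C = 2.48:
    |e_{n+1}| ≈ 2.48 × (10^(-7))^1.618 = 2.48 × 10^(-11.33)

(a) ≈ 1.618 (golden ratio); (b) |e_{n+1}| ≈ 1.170e-11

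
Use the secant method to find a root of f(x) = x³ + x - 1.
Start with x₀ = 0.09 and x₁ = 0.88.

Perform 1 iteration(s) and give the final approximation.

f(x) = x³ + x - 1
x₀ = 0.09, x₁ = 0.88

Secant formula: x_{n+1} = x_n - f(x_n)(x_n - x_{n-1})/(f(x_n) - f(x_{n-1}))

Iteration 1:
  f(0.090000) = -0.909271
  f(0.880000) = 0.561472
  x_2 = 0.880000 - 0.561472×(0.880000 - 0.090000)/(0.561472 - (-0.909271))
       = 0.578409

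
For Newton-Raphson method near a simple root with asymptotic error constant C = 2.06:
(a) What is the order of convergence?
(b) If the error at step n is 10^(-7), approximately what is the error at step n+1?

(a) Newton-Raphson has quadratic (order 2) convergence near simple roots.
    This means |e_{n+1}| ≈ C|e_n|².

(b) With |e_n| = 10^(-7) and C = 2.06:
    |e_{n+1}| ≈ 2.06 × (10^(-7))² = 2.06 × 10^(-14)

(a) 2 (quadratic); (b) |e_{n+1}| ≈ 2.060e-14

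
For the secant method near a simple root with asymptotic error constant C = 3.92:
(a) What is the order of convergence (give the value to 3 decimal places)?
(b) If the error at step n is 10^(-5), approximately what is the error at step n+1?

(a) Secant method has superlinear convergence with order φ = (1+√5)/2 ≈ 1.618.
    This means |e_{n+1}| ≈ C|e_n|^1.618.

(b) With |e_n| = 10^(-5) and C = 3.92:
    |e_{n+1}| ≈ 3.92 × (10^(-5))^1.618 = 3.92 × 10^(-8.09)

(a) ≈ 1.618 (golden ratio); (b) |e_{n+1}| ≈ 3.185e-08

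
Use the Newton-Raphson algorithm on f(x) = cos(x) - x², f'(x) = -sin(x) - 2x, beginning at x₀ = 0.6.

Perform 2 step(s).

f(x) = cos(x) - x²
f'(x) = -sin(x) - 2x
x₀ = 0.6

Newton-Raphson formula: x_{n+1} = x_n - f(x_n)/f'(x_n)

Iteration 1:
  f(0.600000) = 0.465336
  f'(0.600000) = -1.764642
  x_1 = 0.600000 - 0.465336/(-1.764642) = 0.863700
Iteration 2:
  f(0.863700) = -0.096348
  f'(0.863700) = -2.487650
  x_2 = 0.863700 - (-0.096348)/(-2.487650) = 0.824969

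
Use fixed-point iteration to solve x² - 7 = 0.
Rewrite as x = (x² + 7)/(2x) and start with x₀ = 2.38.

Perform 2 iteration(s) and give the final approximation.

Equation: x² - 7 = 0
Fixed-point form: x = (x² + 7)/(2x)
x₀ = 2.38

x_1 = g(2.380000) = 2.660588
x_2 = g(2.660588) = 2.645793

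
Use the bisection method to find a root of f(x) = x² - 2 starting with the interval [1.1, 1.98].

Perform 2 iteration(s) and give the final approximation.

f(x) = x² - 2
Initial interval: [1.1, 1.98]

Iteration 1:
  c_1 = (1.100000 + 1.980000)/2 = 1.540000
  f(c_1) = f(1.540000) = 0.371600
  f(a) × f(c) < 0, new interval: [1.100000, 1.540000]
Iteration 2:
  c_2 = (1.100000 + 1.540000)/2 = 1.320000
  f(c_2) = f(1.320000) = -0.257600
  f(a) × f(c) ≥ 0, new interval: [1.320000, 1.540000]

After 2 iteration(s), the approximation is c_2 = 1.320000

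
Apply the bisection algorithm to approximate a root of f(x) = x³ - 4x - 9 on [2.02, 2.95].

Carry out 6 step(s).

f(x) = x³ - 4x - 9
Initial interval: [2.02, 2.95]

Iteration 1:
  c_1 = (2.020000 + 2.950000)/2 = 2.485000
  f(c_1) = f(2.485000) = -3.594566
  f(a) × f(c) ≥ 0, new interval: [2.485000, 2.950000]
Iteration 2:
  c_2 = (2.485000 + 2.950000)/2 = 2.717500
  f(c_2) = f(2.717500) = 0.198211
  f(a) × f(c) < 0, new interval: [2.485000, 2.717500]
Iteration 3:
  c_3 = (2.485000 + 2.717500)/2 = 2.601250
  f(c_3) = f(2.601250) = -1.803638
  f(a) × f(c) ≥ 0, new interval: [2.601250, 2.717500]
Iteration 4:
  c_4 = (2.601250 + 2.717500)/2 = 2.659375
  f(c_4) = f(2.659375) = -0.829668
  f(a) × f(c) ≥ 0, new interval: [2.659375, 2.717500]
Iteration 5:
  c_5 = (2.659375 + 2.717500)/2 = 2.688438
  f(c_5) = f(2.688438) = -0.322541
  f(a) × f(c) ≥ 0, new interval: [2.688438, 2.717500]
Iteration 6:
  c_6 = (2.688438 + 2.717500)/2 = 2.702969
  f(c_6) = f(2.702969) = -0.063877
  f(a) × f(c) ≥ 0, new interval: [2.702969, 2.717500]

After 6 iteration(s), the approximation is c_6 = 2.702969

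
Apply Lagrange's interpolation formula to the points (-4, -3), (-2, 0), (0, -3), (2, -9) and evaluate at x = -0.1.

Lagrange interpolation formula:
P(x) = Σ yᵢ × Lᵢ(x)
where Lᵢ(x) = Π_{j≠i} (x - xⱼ)/(xᵢ - xⱼ)

L_0(-0.1) = (-0.1 - (-2))/(-4 - (-2)) × (-0.1 - 0)/(-4 - 0) × (-0.1 - 2)/(-4 - 2) = -0.008313
L_1(-0.1) = (-0.1 - (-4))/(-2 - (-4)) × (-0.1 - 0)/(-2 - 0) × (-0.1 - 2)/(-2 - 2) = 0.051188
L_2(-0.1) = (-0.1 - (-4))/(0 - (-4)) × (-0.1 - (-2))/(0 - (-2)) × (-0.1 - 2)/(0 - 2) = 0.972562
L_3(-0.1) = (-0.1 - (-4))/(2 - (-4)) × (-0.1 - (-2))/(2 - (-2)) × (-0.1 - 0)/(2 - 0) = -0.015437

P(-0.1) = (-3)×L_0(-0.1) + 0×L_1(-0.1) + (-3)×L_2(-0.1) + (-9)×L_3(-0.1)
P(-0.1) = -2.753812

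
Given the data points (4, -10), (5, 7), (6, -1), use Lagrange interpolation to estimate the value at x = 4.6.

Lagrange interpolation formula:
P(x) = Σ yᵢ × Lᵢ(x)
where Lᵢ(x) = Π_{j≠i} (x - xⱼ)/(xᵢ - xⱼ)

L_0(4.6) = (4.6 - 5)/(4 - 5) × (4.6 - 6)/(4 - 6) = 0.280000
L_1(4.6) = (4.6 - 4)/(5 - 4) × (4.6 - 6)/(5 - 6) = 0.840000
L_2(4.6) = (4.6 - 4)/(6 - 4) × (4.6 - 5)/(6 - 5) = -0.120000

P(4.6) = (-10)×L_0(4.6) + 7×L_1(4.6) + (-1)×L_2(4.6)
P(4.6) = 3.200000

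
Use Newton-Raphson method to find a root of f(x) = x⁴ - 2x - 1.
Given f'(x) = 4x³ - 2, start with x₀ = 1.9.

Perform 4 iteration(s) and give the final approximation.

f(x) = x⁴ - 2x - 1
f'(x) = 4x³ - 2
x₀ = 1.9

Newton-Raphson formula: x_{n+1} = x_n - f(x_n)/f'(x_n)

Iteration 1:
  f(1.900000) = 8.232100
  f'(1.900000) = 25.436000
  x_1 = 1.900000 - 8.232100/25.436000 = 1.576360
Iteration 2:
  f(1.576360) = 2.022066
  f'(1.576360) = 13.668465
  x_2 = 1.576360 - 2.022066/13.668465 = 1.428424
Iteration 3:
  f(1.428424) = 0.306361
  f'(1.428424) = 9.658190
  x_3 = 1.428424 - 0.306361/9.658190 = 1.396703
Iteration 4:
  f(1.396703) = 0.012137
  f'(1.396703) = 8.898645
  x_4 = 1.396703 - 0.012137/8.898645 = 1.395339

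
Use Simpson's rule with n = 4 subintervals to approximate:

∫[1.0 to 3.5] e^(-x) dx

f(x) = e^(-x)
a = 1.0, b = 3.5, n = 4
h = (b - a)/n = 0.625000

Simpson's rule: (h/3)[f(x₀) + 4f(x₁) + 2f(x₂) + ... + f(xₙ)]

x_0 = 1.0000, f(x_0) = 0.367879, coefficient = 1
x_1 = 1.6250, f(x_1) = 0.196912, coefficient = 4
x_2 = 2.2500, f(x_2) = 0.105399, coefficient = 2
x_3 = 2.8750, f(x_3) = 0.056416, coefficient = 4
x_4 = 3.5000, f(x_4) = 0.030197, coefficient = 1

I ≈ (0.625000/3) × 1.622187 = 0.337956
Exact value: 0.337682
Error: 0.000273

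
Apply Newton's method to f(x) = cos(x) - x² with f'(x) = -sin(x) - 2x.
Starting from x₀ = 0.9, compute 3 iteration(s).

f(x) = cos(x) - x²
f'(x) = -sin(x) - 2x
x₀ = 0.9

Newton-Raphson formula: x_{n+1} = x_n - f(x_n)/f'(x_n)

Iteration 1:
  f(0.900000) = -0.188390
  f'(0.900000) = -2.583327
  x_1 = 0.900000 - (-0.188390)/(-2.583327) = 0.827075
Iteration 2:
  f(0.827075) = -0.007021
  f'(0.827075) = -2.390103
  x_2 = 0.827075 - (-0.007021)/(-2.390103) = 0.824137
Iteration 3:
  f(0.824137) = -0.000012
  f'(0.824137) = -2.382236
  x_3 = 0.824137 - (-0.000012)/(-2.382236) = 0.824132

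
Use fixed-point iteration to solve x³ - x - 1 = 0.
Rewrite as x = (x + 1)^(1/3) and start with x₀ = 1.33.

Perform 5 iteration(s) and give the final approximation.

Equation: x³ - x - 1 = 0
Fixed-point form: x = (x + 1)^(1/3)
x₀ = 1.33

x_1 = g(1.330000) = 1.325721
x_2 = g(1.325721) = 1.324908
x_3 = g(1.324908) = 1.324754
x_4 = g(1.324754) = 1.324725
x_5 = g(1.324725) = 1.324719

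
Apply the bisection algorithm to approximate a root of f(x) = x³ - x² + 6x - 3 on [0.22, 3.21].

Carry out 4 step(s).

f(x) = x³ - x² + 6x - 3
Initial interval: [0.22, 3.21]

Iteration 1:
  c_1 = (0.220000 + 3.210000)/2 = 1.715000
  f(c_1) = f(1.715000) = 9.392976
  f(a) × f(c) < 0, new interval: [0.220000, 1.715000]
Iteration 2:
  c_2 = (0.220000 + 1.715000)/2 = 0.967500
  f(c_2) = f(0.967500) = 2.774578
  f(a) × f(c) < 0, new interval: [0.220000, 0.967500]
Iteration 3:
  c_3 = (0.220000 + 0.967500)/2 = 0.593750
  f(c_3) = f(0.593750) = 0.419281
  f(a) × f(c) < 0, new interval: [0.220000, 0.593750]
Iteration 4:
  c_4 = (0.220000 + 0.593750)/2 = 0.406875
  f(c_4) = f(0.406875) = -0.656940
  f(a) × f(c) ≥ 0, new interval: [0.406875, 0.593750]

After 4 iteration(s), the approximation is c_4 = 0.406875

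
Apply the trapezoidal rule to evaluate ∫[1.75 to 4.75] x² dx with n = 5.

f(x) = x²
a = 1.75, b = 4.75, n = 5
h = (b - a)/n = 0.600000

Trapezoidal rule: (h/2)[f(x₀) + 2f(x₁) + 2f(x₂) + ... + f(xₙ)]

x_0 = 1.7500, f(x_0) = 3.062500, coefficient = 1
x_1 = 2.3500, f(x_1) = 5.522500, coefficient = 2
x_2 = 2.9500, f(x_2) = 8.702500, coefficient = 2
x_3 = 3.5500, f(x_3) = 12.602500, coefficient = 2
x_4 = 4.1500, f(x_4) = 17.222500, coefficient = 2
x_5 = 4.7500, f(x_5) = 22.562500, coefficient = 1

I ≈ (0.600000/2) × 113.725000 = 34.117500
Exact value: 33.937500
Error: 0.180000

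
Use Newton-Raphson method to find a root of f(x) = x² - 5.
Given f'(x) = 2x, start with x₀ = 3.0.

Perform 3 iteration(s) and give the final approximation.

f(x) = x² - 5
f'(x) = 2x
x₀ = 3.0

Newton-Raphson formula: x_{n+1} = x_n - f(x_n)/f'(x_n)

Iteration 1:
  f(3.000000) = 4.000000
  f'(3.000000) = 6.000000
  x_1 = 3.000000 - 4.000000/6.000000 = 2.333333
Iteration 2:
  f(2.333333) = 0.444444
  f'(2.333333) = 4.666667
  x_2 = 2.333333 - 0.444444/4.666667 = 2.238095
Iteration 3:
  f(2.238095) = 0.009070
  f'(2.238095) = 4.476190
  x_3 = 2.238095 - 0.009070/4.476190 = 2.236069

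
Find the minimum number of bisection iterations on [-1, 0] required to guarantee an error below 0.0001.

We need (b-a)/2^n ≤ 0.0001
(0 - (-1))/2^n ≤ 0.0001
1/2^n ≤ 0.0001
2^n ≥ 10000
n ≥ log₂(10000) = 13.29
n ≥ 14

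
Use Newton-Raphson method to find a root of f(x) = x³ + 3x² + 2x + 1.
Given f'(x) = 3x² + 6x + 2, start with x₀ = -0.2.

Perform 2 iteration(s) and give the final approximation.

f(x) = x³ + 3x² + 2x + 1
f'(x) = 3x² + 6x + 2
x₀ = -0.2

Newton-Raphson formula: x_{n+1} = x_n - f(x_n)/f'(x_n)

Iteration 1:
  f(-0.200000) = 0.712000
  f'(-0.200000) = 0.920000
  x_1 = -0.200000 - 0.712000/0.920000 = -0.973913
Iteration 2:
  f(-0.973913) = 0.973931
  f'(-0.973913) = -0.997958
  x_2 = -0.973913 - 0.973931/(-0.997958) = 0.002010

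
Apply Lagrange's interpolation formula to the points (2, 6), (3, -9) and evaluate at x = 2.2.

Lagrange interpolation formula:
P(x) = Σ yᵢ × Lᵢ(x)
where Lᵢ(x) = Π_{j≠i} (x - xⱼ)/(xᵢ - xⱼ)

L_0(2.2) = (2.2 - 3)/(2 - 3) = 0.800000
L_1(2.2) = (2.2 - 2)/(3 - 2) = 0.200000

P(2.2) = 6×L_0(2.2) + (-9)×L_1(2.2)
P(2.2) = 3.000000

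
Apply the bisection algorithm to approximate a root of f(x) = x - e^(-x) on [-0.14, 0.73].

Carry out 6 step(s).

f(x) = x - e^(-x)
Initial interval: [-0.14, 0.73]

Iteration 1:
  c_1 = (-0.140000 + 0.730000)/2 = 0.295000
  f(c_1) = f(0.295000) = -0.449532
  f(a) × f(c) ≥ 0, new interval: [0.295000, 0.730000]
Iteration 2:
  c_2 = (0.295000 + 0.730000)/2 = 0.512500
  f(c_2) = f(0.512500) = -0.086496
  f(a) × f(c) ≥ 0, new interval: [0.512500, 0.730000]
Iteration 3:
  c_3 = (0.512500 + 0.730000)/2 = 0.621250
  f(c_3) = f(0.621250) = 0.083978
  f(a) × f(c) < 0, new interval: [0.512500, 0.621250]
Iteration 4:
  c_4 = (0.512500 + 0.621250)/2 = 0.566875
  f(c_4) = f(0.566875) = -0.000420
  f(a) × f(c) ≥ 0, new interval: [0.566875, 0.621250]
Iteration 5:
  c_5 = (0.566875 + 0.621250)/2 = 0.594062
  f(c_5) = f(0.594062) = 0.041983
  f(a) × f(c) < 0, new interval: [0.566875, 0.594062]
Iteration 6:
  c_6 = (0.566875 + 0.594062)/2 = 0.580469
  f(c_6) = f(0.580469) = 0.020833
  f(a) × f(c) < 0, new interval: [0.566875, 0.580469]

After 6 iteration(s), the approximation is c_6 = 0.580469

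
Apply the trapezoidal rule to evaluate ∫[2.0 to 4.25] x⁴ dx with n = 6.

f(x) = x⁴
a = 2.0, b = 4.25, n = 6
h = (b - a)/n = 0.375000

Trapezoidal rule: (h/2)[f(x₀) + 2f(x₁) + 2f(x₂) + ... + f(xₙ)]

x_0 = 2.0000, f(x_0) = 16.000000, coefficient = 1
x_1 = 2.3750, f(x_1) = 31.816650, coefficient = 2
x_2 = 2.7500, f(x_2) = 57.191406, coefficient = 2
x_3 = 3.1250, f(x_3) = 95.367432, coefficient = 2
x_4 = 3.5000, f(x_4) = 150.062500, coefficient = 2
x_5 = 3.8750, f(x_5) = 225.468994, coefficient = 2
x_6 = 4.2500, f(x_6) = 326.253906, coefficient = 1

I ≈ (0.375000/2) × 1462.067871 = 274.137726
Exact value: 270.915820
Error: 3.221906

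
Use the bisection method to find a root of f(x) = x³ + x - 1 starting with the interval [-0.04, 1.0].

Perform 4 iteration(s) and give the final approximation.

f(x) = x³ + x - 1
Initial interval: [-0.04, 1.0]

Iteration 1:
  c_1 = (-0.040000 + 1.000000)/2 = 0.480000
  f(c_1) = f(0.480000) = -0.409408
  f(a) × f(c) ≥ 0, new interval: [0.480000, 1.000000]
Iteration 2:
  c_2 = (0.480000 + 1.000000)/2 = 0.740000
  f(c_2) = f(0.740000) = 0.145224
  f(a) × f(c) < 0, new interval: [0.480000, 0.740000]
Iteration 3:
  c_3 = (0.480000 + 0.740000)/2 = 0.610000
  f(c_3) = f(0.610000) = -0.163019
  f(a) × f(c) ≥ 0, new interval: [0.610000, 0.740000]
Iteration 4:
  c_4 = (0.610000 + 0.740000)/2 = 0.675000
  f(c_4) = f(0.675000) = -0.017453
  f(a) × f(c) ≥ 0, new interval: [0.675000, 0.740000]

After 4 iteration(s), the approximation is c_4 = 0.675000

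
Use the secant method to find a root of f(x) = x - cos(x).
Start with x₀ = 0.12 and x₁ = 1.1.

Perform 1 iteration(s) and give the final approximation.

f(x) = x - cos(x)
x₀ = 0.12, x₁ = 1.1

Secant formula: x_{n+1} = x_n - f(x_n)(x_n - x_{n-1})/(f(x_n) - f(x_{n-1}))

Iteration 1:
  f(0.120000) = -0.872809
  f(1.100000) = 0.646404
  x_2 = 1.100000 - 0.646404×(1.100000 - 0.120000)/(0.646404 - (-0.872809))
       = 0.683024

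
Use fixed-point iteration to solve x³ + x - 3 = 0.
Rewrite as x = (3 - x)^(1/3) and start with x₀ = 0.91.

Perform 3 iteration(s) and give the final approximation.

Equation: x³ + x - 3 = 0
Fixed-point form: x = (3 - x)^(1/3)
x₀ = 0.91

x_1 = g(0.910000) = 1.278543
x_2 = g(1.278543) = 1.198483
x_3 = g(1.198483) = 1.216782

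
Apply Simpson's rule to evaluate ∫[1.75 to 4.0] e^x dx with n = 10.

f(x) = e^x
a = 1.75, b = 4.0, n = 10
h = (b - a)/n = 0.225000

Simpson's rule: (h/3)[f(x₀) + 4f(x₁) + 2f(x₂) + ... + f(xₙ)]

x_0 = 1.7500, f(x_0) = 5.754603, coefficient = 1
x_1 = 1.9750, f(x_1) = 7.206620, coefficient = 4
x_2 = 2.2000, f(x_2) = 9.025013, coefficient = 2
x_3 = 2.4250, f(x_3) = 11.302229, coefficient = 4
x_4 = 2.6500, f(x_4) = 14.154039, coefficient = 2
x_5 = 2.8750, f(x_5) = 17.725424, coefficient = 4
x_6 = 3.1000, f(x_6) = 22.197951, coefficient = 2
x_7 = 3.3250, f(x_7) = 27.798999, coefficient = 4
x_8 = 3.5500, f(x_8) = 34.813317, coefficient = 2
x_9 = 3.7750, f(x_9) = 43.597508, coefficient = 4
x_10 = 4.0000, f(x_10) = 54.598150, coefficient = 1

I ≈ (0.225000/3) × 651.256515 = 48.844239
Exact value: 48.843547
Error: 0.000691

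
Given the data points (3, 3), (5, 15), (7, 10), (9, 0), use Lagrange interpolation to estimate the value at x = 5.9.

Lagrange interpolation formula:
P(x) = Σ yᵢ × Lᵢ(x)
where Lᵢ(x) = Π_{j≠i} (x - xⱼ)/(xᵢ - xⱼ)

L_0(5.9) = (5.9 - 5)/(3 - 5) × (5.9 - 7)/(3 - 7) × (5.9 - 9)/(3 - 9) = -0.063937
L_1(5.9) = (5.9 - 3)/(5 - 3) × (5.9 - 7)/(5 - 7) × (5.9 - 9)/(5 - 9) = 0.618062
L_2(5.9) = (5.9 - 3)/(7 - 3) × (5.9 - 5)/(7 - 5) × (5.9 - 9)/(7 - 9) = 0.505688
L_3(5.9) = (5.9 - 3)/(9 - 3) × (5.9 - 5)/(9 - 5) × (5.9 - 7)/(9 - 7) = -0.059813

P(5.9) = 3×L_0(5.9) + 15×L_1(5.9) + 10×L_2(5.9) + 0×L_3(5.9)
P(5.9) = 14.136000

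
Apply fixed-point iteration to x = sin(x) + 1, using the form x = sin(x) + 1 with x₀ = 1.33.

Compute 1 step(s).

Equation: x = sin(x) + 1
Fixed-point form: x = sin(x) + 1
x₀ = 1.33

x_1 = g(1.330000) = 1.971148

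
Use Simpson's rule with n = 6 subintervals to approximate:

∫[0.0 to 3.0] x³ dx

f(x) = x³
a = 0.0, b = 3.0, n = 6
h = (b - a)/n = 0.500000

Simpson's rule: (h/3)[f(x₀) + 4f(x₁) + 2f(x₂) + ... + f(xₙ)]

x_0 = 0.0000, f(x_0) = 0.000000, coefficient = 1
x_1 = 0.5000, f(x_1) = 0.125000, coefficient = 4
x_2 = 1.0000, f(x_2) = 1.000000, coefficient = 2
x_3 = 1.5000, f(x_3) = 3.375000, coefficient = 4
x_4 = 2.0000, f(x_4) = 8.000000, coefficient = 2
x_5 = 2.5000, f(x_5) = 15.625000, coefficient = 4
x_6 = 3.0000, f(x_6) = 27.000000, coefficient = 1

I ≈ (0.500000/3) × 121.500000 = 20.250000
Exact value: 20.250000
Error: 0.000000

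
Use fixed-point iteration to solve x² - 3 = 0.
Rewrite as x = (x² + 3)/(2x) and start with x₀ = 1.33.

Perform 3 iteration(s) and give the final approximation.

Equation: x² - 3 = 0
Fixed-point form: x = (x² + 3)/(2x)
x₀ = 1.33

x_1 = g(1.330000) = 1.792820
x_2 = g(1.792820) = 1.733081
x_3 = g(1.733081) = 1.732051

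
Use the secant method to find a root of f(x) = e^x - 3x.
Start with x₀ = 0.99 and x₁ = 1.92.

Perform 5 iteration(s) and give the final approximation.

f(x) = e^x - 3x
x₀ = 0.99, x₁ = 1.92

Secant formula: x_{n+1} = x_n - f(x_n)(x_n - x_{n-1})/(f(x_n) - f(x_{n-1}))

Iteration 1:
  f(0.990000) = -0.278766
  f(1.920000) = 1.060958
  x_2 = 1.920000 - 1.060958×(1.920000 - 0.990000)/(1.060958 - (-0.278766))
       = 1.183511
Iteration 2:
  f(1.920000) = 1.060958
  f(1.183511) = -0.284712
  x_3 = 1.183511 - (-0.284712)×(1.183511 - 1.920000)/(-0.284712 - 1.060958)
       = 1.339335
Iteration 3:
  f(1.183511) = -0.284712
  f(1.339335) = -0.201500
  x_4 = 1.339335 - (-0.201500)×(1.339335 - 1.183511)/(-0.201500 - (-0.284712))
       = 1.716665
Iteration 4:
  f(1.339335) = -0.201500
  f(1.716665) = 0.415941
  x_5 = 1.716665 - 0.415941×(1.716665 - 1.339335)/(0.415941 - (-0.201500))
       = 1.462476
Iteration 5:
  f(1.716665) = 0.415941
  f(1.462476) = -0.070794
  x_6 = 1.462476 - (-0.070794)×(1.462476 - 1.716665)/(-0.070794 - 0.415941)
       = 1.499447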